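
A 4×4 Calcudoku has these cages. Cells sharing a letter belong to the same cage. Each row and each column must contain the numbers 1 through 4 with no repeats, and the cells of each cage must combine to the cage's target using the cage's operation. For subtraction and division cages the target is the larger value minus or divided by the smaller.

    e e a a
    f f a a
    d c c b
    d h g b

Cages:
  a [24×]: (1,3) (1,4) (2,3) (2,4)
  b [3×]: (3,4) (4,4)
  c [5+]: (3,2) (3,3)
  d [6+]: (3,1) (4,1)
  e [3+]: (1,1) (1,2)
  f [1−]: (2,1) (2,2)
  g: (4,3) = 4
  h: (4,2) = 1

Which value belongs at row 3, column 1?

4

Cage h is given; hence (4,2) = 1.
G is a freebie; hence (4,3) = 4.
Row 4 now contains 1; hence (4,4) = 3.
Cage e's pair has sum 3, so (1,1) = 1.
Column 2 already has 1, which forces (1,2) = 2.
2 is placed in row 1; hence (1,3) = 3.
2 is placed in row 1, leaving (1,4) = 4.
The two cells of cage d must have sum 6, leaving (3,1) = 4.
4 is placed in row 3; hence (3,2) = 3.
3 is placed in column 4; hence (3,4) = 1.
Row 4 already has 4; hence (4,1) = 2.
2 is placed in column 1, so (2,1) = 3.
3 is placed in column 2, which forces (2,2) = 4.
Cage a has product 24, which forces (2,3) = 1.
1 is placed in column 4, so (2,4) = 2.
1 is placed in row 3; hence (3,3) = 2.
The full grid is 1 2 3 4 / 3 4 1 2 / 4 3 2 1 / 2 1 4 3.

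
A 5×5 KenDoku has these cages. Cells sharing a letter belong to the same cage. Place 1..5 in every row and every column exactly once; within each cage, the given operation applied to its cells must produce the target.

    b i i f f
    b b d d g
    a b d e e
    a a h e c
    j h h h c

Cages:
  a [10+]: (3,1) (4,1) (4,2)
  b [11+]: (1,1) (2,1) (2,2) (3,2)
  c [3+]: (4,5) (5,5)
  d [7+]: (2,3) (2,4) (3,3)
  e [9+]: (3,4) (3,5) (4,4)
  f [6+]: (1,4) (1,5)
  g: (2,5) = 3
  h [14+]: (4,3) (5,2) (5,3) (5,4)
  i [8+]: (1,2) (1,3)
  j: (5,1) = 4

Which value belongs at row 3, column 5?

5

Cage g is a single given cell, which forces (2,5) = 3.
Cage j is a single given cell; hence (5,1) = 4.
Row 1 needs a 1, and only (1,1) is open for it.
In column 5, 5 can only go at (3,5), so (3,5) = 5.
The only place for 4 in row 4 is (4,3).
The only place for 4 in row 3 is (3,2).
Cage b has sum 11, leaving (2,1) = 5.
Cage b has sum 11, which forces (2,2) = 1.
1 is placed in row 2; hence (2,3) = 2.
1 is placed in row 2, which forces (2,4) = 4.
Column 3 now contains 2, which forces (3,3) = 1.
Row 3 now contains 1; hence (3,4) = 3.
Column 4 now contains 3, leaving (4,4) = 1.
Row 4 already has 1; hence (4,5) = 2.
Column 5 now contains 2, which forces (5,5) = 1.
4 is placed in column 4, which forces (1,4) = 2.
Column 5 now contains 2, so (1,5) = 4.
Row 3 already has 3, so (3,1) = 2.
2 is placed in row 4, so (4,1) = 3.
Cage a has sum 10, so (4,2) = 5.
Column 4 already has 2, which forces (5,4) = 5.
Column 2 already has 5, so (1,2) = 3.
The two cells of cage i must have sum 8, so (1,3) = 5.
The 4 cells of cage h must have sum 14, so (5,2) = 2.
Row 5 now contains 5, leaving (5,3) = 3.
Filled in: 1 3 5 2 4 / 5 1 2 4 3 / 2 4 1 3 5 / 3 5 4 1 2 / 4 2 3 5 1.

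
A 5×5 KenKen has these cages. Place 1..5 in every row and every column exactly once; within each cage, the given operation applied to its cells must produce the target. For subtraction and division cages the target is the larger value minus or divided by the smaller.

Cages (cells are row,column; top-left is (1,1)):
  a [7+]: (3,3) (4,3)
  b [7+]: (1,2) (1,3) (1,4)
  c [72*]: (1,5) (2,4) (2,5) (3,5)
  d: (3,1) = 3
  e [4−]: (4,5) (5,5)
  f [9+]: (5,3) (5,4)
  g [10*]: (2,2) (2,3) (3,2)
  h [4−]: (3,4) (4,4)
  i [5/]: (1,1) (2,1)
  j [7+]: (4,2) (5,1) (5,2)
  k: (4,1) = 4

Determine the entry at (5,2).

Cage c has product 72, which forces (2,4) = 3.
Cage d is given, which forces (3,1) = 3.
Cage k is a single given cell, leaving (4,1) = 4.
Cage c has product 72, leaving (1,5) = 3.
In row 1, 5 can only go at (1,1), so (1,1) = 5.
Column 1 already has 5, leaving (2,1) = 1.
Column 1 already has 1, leaving (5,1) = 2.
Cage g has product 10; hence (3,2) = 1.
Row 3 already has 1, so (3,4) = 5.
Column 2 now contains 1, so (4,2) = 2.
Column 4 now contains 5, which forces (4,4) = 1.
Row 4 already has 1; hence (4,5) = 5.
Column 4 now contains 5, which forces (5,4) = 4.
Column 5 now contains 5, so (5,5) = 1.
Column 2 now contains 2, so (1,2) = 4.
The 3 cells of cage b must have sum 7, leaving (1,3) = 1.
4 is placed in column 4, which forces (1,4) = 2.
Column 2 now contains 2; hence (2,2) = 5.
Cage g needs product 10, so (2,3) = 2.
Row 2 already has 2; hence (2,5) = 4.
Cage a's pair has sum 7, leaving (3,3) = 4.
Column 5 already has 4; hence (3,5) = 2.
Row 4 now contains 5, leaving (4,3) = 3.
Row 5 already has 4, which forces (5,2) = 3.
Row 5 already has 4; hence (5,3) = 5.
Filled in: 5 4 1 2 3 / 1 5 2 3 4 / 3 1 4 5 2 / 4 2 3 1 5 / 2 3 5 4 1.

3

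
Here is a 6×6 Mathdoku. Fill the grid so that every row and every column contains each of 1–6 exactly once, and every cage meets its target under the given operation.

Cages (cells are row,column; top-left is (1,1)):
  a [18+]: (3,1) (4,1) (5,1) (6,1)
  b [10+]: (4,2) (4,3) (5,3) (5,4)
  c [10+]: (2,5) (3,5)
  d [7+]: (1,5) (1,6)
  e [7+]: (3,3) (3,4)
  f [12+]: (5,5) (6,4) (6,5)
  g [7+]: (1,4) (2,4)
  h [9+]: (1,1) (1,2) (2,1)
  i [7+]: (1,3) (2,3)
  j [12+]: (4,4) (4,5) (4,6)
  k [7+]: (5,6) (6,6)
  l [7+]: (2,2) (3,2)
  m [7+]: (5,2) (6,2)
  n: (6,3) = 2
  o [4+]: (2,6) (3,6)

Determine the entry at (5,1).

Cage n is given, so (6,3) = 2.
Cage k needs two cells with sum 7, which forces (5,6) = 2.
Cage k's pair has sum 7, so (6,6) = 5.
Cage f has sum 12; hence (5,5) = 5.
In column 5, 2 can only go at (4,5), so (4,5) = 2.
Row 4 needs a 3, and only (4,1) is open for it.
The 4 cells of cage a must have sum 18; hence (3,1) = 5.
Row 1 needs a 5, and only (1,4) is open for it.
The two cells of cage g must have sum 7, so (2,4) = 2.
Row 2 needs a 5, and only (2,2) is open for it.
Cage l's pair has sum 7, leaving (3,2) = 2.
In row 1, 2 can only go at (1,1), so (1,1) = 2.
The only place for 5 in row 4 is (4,3).
Cage b needs sum 10; hence (4,2) = 1.
In row 5, 6 can only go at (5,1), so (5,1) = 6.
Column 1 now contains 6; hence (6,1) = 4.
4 is placed in row 6, leaving (6,2) = 3.
4 is placed in row 6, so (6,4) = 6.
Row 6 already has 3; hence (6,5) = 1.
3 is placed in column 2, so (1,2) = 6.
1 is placed in column 5, so (1,5) = 3.
Cage d needs two cells with sum 7; hence (1,6) = 4.
Column 1 now contains 4; hence (2,1) = 1.
1 is placed in row 2; hence (2,6) = 3.
Column 6 already has 3; hence (3,6) = 1.
Column 4 already has 6, so (4,4) = 4.
Cage j needs sum 12, leaving (4,6) = 6.
3 is placed in column 2; hence (5,2) = 4.
4 is placed in row 1, which forces (1,3) = 1.
Cage i needs two cells with sum 7, so (2,3) = 6.
6 is placed in row 2; hence (2,5) = 4.
Cage e needs two cells with sum 7, so (3,3) = 4.
Column 4 now contains 4, so (3,4) = 3.
4 is placed in column 5; hence (3,5) = 6.
Column 3 now contains 1, leaving (5,3) = 3.
3 is placed in column 4, so (5,4) = 1.
Completed grid: 2 6 1 5 3 4 / 1 5 6 2 4 3 / 5 2 4 3 6 1 / 3 1 5 4 2 6 / 6 4 3 1 5 2 / 4 3 2 6 1 5.

6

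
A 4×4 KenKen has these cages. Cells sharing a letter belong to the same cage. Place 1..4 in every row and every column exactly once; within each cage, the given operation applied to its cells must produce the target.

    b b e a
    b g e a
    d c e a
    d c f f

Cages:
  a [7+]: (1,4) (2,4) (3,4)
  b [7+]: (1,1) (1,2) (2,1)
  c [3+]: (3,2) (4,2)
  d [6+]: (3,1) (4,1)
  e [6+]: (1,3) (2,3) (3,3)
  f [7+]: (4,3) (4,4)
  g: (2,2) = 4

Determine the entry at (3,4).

1

G is a freebie; hence (2,2) = 4.
The only place for 3 in row 3 is (3,3).
Column 3 now contains 3; hence (4,3) = 4.
Cage f's pair has sum 7, which forces (4,4) = 3.
Cage d's pair has sum 6, which forces (3,1) = 4.
4 is placed in row 4, which forces (4,1) = 2.
2 is placed in row 4, leaving (4,2) = 1.
Cage b has sum 7, so (1,1) = 1.
Cage b has sum 7; hence (1,2) = 3.
Row 1 now contains 1; hence (1,3) = 2.
The 3 cells of cage a must have sum 7; hence (1,4) = 4.
Cage b needs sum 7, which forces (2,1) = 3.
Column 3 now contains 2, so (2,3) = 1.
1 is placed in row 2, leaving (2,4) = 2.
Column 2 already has 1, so (3,2) = 2.
Column 4 already has 2; hence (3,4) = 1.
Filled in: 1 3 2 4 / 3 4 1 2 / 4 2 3 1 / 2 1 4 3.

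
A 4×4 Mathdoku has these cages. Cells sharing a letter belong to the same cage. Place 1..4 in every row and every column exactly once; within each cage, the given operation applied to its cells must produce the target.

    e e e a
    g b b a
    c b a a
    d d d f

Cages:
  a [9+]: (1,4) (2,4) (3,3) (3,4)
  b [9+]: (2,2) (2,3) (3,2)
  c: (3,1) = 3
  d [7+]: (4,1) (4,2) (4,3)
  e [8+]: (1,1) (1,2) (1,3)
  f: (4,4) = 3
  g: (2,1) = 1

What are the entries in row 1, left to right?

4 3 1 2

Cage g is a single given cell, which forces (2,1) = 1.
Cage c is given, leaving (3,1) = 3.
Cage f is a single given cell; hence (4,4) = 3.
Column 1 already has 3, which forces (1,1) = 4.
The 4 cells of cage a must have sum 9; hence (3,3) = 2.
4 is placed in column 1, so (4,1) = 2.
Cage b has sum 9, leaving (2,2) = 2.
Cage b needs sum 9, leaving (2,3) = 3.
Row 2 already has 2, so (2,4) = 4.
Row 3 now contains 2; hence (3,2) = 4.
4 is placed in column 4, leaving (3,4) = 1.
4 is placed in column 2, so (4,2) = 1.
Row 4 already has 1, which forces (4,3) = 4.
1 is placed in column 2, so (1,2) = 3.
Column 3 already has 3, so (1,3) = 1.
Column 4 now contains 1; hence (1,4) = 2.
The full grid is 4 3 1 2 / 1 2 3 4 / 3 4 2 1 / 2 1 4 3.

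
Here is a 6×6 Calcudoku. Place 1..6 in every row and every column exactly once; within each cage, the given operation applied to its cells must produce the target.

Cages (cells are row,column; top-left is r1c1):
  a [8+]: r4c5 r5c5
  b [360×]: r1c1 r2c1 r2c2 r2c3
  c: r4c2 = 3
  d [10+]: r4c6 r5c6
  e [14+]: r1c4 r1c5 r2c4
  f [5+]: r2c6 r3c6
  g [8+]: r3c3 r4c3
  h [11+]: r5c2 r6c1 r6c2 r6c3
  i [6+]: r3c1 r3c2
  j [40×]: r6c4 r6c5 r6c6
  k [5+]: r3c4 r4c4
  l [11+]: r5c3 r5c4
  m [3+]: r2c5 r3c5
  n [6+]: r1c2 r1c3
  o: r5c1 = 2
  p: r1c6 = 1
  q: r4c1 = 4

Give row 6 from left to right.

Cage p is a single given cell; hence r1c6 = 1.
Cage q is given; hence r4c1 = 4.
C is a freebie, so r4c2 = 3.
Row 4 already has 4; hence r4c6 = 6.
O is a freebie, which forces r5c1 = 2.
Column 6 now contains 6, which forces r5c6 = 4.
Row 2 needs a 1, and only r2c5 is open for it.
Column 5 already has 1, which forces r3c5 = 2.
Row 3 already has 2, so r3c6 = 3.
Column 5 already has 2, which forces r4c5 = 5.
Column 5 already has 5, leaving r6c5 = 4.
3 is placed in column 6, which forces r2c6 = 2.
Row 3 already has 3, leaving r3c3 = 6.
Row 3 already has 3, so r3c4 = 4.
Row 4 already has 5; hence r4c3 = 2.
Cage k's pair has sum 5; hence r4c4 = 1.
6 is placed in column 3, leaving r5c3 = 5.
Row 5 now contains 5; hence r5c4 = 6.
Cage a's pair has sum 8, so r5c5 = 3.
Column 6 already has 2, which forces r6c6 = 5.
The two cells of cage n must have sum 6, which forces r1c2 = 2.
2 is placed in column 3; hence r1c3 = 4.
Column 5 already has 3, which forces r1c5 = 6.
Column 3 now contains 4; hence r2c3 = 3.
3 is placed in row 2, leaving r2c4 = 5.
Row 5 now contains 5; hence r5c2 = 1.
Cage h needs sum 11; hence r6c2 = 6.
Column 3 now contains 3; hence r6c3 = 1.
5 is placed in row 6, which forces r6c4 = 2.
Cage b needs product 360, which forces r1c1 = 5.
Column 4 already has 5, leaving r1c4 = 3.
5 is placed in row 2, which forces r2c1 = 6.
Column 2 now contains 6, so r2c2 = 4.
Cage i needs two cells with sum 6; hence r3c1 = 1.
Column 2 now contains 1, leaving r3c2 = 5.
Row 6 now contains 1; hence r6c1 = 3.
The full grid is 5 2 4 3 6 1 / 6 4 3 5 1 2 / 1 5 6 4 2 3 / 4 3 2 1 5 6 / 2 1 5 6 3 4 / 3 6 1 2 4 5.

3 6 1 2 4 5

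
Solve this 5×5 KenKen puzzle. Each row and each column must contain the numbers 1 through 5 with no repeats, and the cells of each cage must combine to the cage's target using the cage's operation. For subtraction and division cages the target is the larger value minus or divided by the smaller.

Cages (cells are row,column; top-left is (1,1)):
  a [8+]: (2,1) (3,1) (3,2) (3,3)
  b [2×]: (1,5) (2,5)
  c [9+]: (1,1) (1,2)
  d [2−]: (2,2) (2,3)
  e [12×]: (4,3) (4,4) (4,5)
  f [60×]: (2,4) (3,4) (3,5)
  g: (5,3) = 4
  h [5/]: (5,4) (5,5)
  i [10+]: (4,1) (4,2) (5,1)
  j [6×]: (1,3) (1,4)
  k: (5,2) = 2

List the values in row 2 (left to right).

1 3 5 4 2

Cage k is a single given cell; hence (5,2) = 2.
Cage g is a single given cell, so (5,3) = 4.
Row 1 needs a 1, and only (1,5) is open for it.
Column 5 already has 1, leaving (2,5) = 2.
Cage h's pair has quotient 5, leaving (5,4) = 1.
Column 5 already has 1, which forces (5,5) = 5.
Row 2 now contains 2; hence (2,1) = 1.
The 3 cells of cage e must have product 12, which forces (4,3) = 1.
Row 5 now contains 5, which forces (5,1) = 3.
Cage a has sum 8, so (3,1) = 4.
Cage a has sum 8; hence (3,2) = 1.
Column 3 already has 1, leaving (3,3) = 2.
4 is placed in row 3, which forces (3,5) = 3.
Column 1 now contains 4, which forces (4,1) = 2.
Column 5 now contains 3, leaving (4,5) = 4.
Column 1 now contains 4, which forces (1,1) = 5.
The two cells of cage c must have sum 9, so (1,2) = 4.
Column 3 now contains 2; hence (1,3) = 3.
The two cells of cage j must have product 6, so (1,4) = 2.
3 is placed in column 3; hence (2,3) = 5.
The 3 cells of cage f must have product 60, which forces (2,4) = 4.
Row 3 now contains 3, leaving (3,4) = 5.
Cage i needs sum 10, which forces (4,2) = 5.
4 is placed in row 4; hence (4,4) = 3.
Row 2 now contains 5, so (2,2) = 3.
The full grid is 5 4 3 2 1 / 1 3 5 4 2 / 4 1 2 5 3 / 2 5 1 3 4 / 3 2 4 1 5.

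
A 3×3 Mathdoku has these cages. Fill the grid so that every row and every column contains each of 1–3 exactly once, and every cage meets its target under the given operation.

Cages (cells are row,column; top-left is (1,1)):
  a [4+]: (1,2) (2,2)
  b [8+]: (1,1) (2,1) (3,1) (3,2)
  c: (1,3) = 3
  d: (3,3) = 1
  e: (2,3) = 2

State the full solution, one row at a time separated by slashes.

Cage c is a single given cell; hence (1,3) = 3.
E is a freebie, leaving (2,3) = 2.
Cage b needs sum 8, which forces (3,2) = 2.
Cage d is a single given cell; hence (3,3) = 1.
The 4 cells of cage b must have sum 8; hence (1,1) = 2.
Row 1 already has 3, leaving (1,2) = 1.
Cage b needs sum 8, which forces (2,1) = 1.
Cage a's pair has sum 4; hence (2,2) = 3.
1 is placed in row 3, which forces (3,1) = 3.

2 1 3 / 1 3 2 / 3 2 1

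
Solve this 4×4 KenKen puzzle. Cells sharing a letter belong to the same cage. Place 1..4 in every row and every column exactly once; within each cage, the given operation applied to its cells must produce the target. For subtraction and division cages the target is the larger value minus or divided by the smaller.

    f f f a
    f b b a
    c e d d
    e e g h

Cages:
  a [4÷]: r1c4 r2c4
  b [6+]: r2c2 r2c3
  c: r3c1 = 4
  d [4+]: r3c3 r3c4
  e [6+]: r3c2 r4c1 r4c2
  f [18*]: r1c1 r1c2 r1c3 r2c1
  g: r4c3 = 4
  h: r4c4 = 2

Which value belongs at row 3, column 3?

1

Cage f has product 18, so r2c1 = 3.
Cage c is given; hence r3c1 = 4.
Cage g is given, so r4c3 = 4.
H is a freebie, which forces r4c4 = 2.
Cage b needs two cells with sum 6, which forces r2c2 = 4.
4 is placed in column 3; hence r2c3 = 2.
Row 2 now contains 4, leaving r2c4 = 1.
Cage e has sum 6, which forces r3c2 = 2.
1 is placed in column 4; hence r3c4 = 3.
Row 4 now contains 2, leaving r4c1 = 1.
Cage e has sum 6, which forces r4c2 = 3.
Column 1 now contains 1, leaving r1c1 = 2.
3 is placed in column 2, leaving r1c2 = 1.
Cage f has product 18, leaving r1c3 = 3.
1 is placed in column 4, leaving r1c4 = 4.
3 is placed in row 3, so r3c3 = 1.
The full grid is 2 1 3 4 / 3 4 2 1 / 4 2 1 3 / 1 3 4 2.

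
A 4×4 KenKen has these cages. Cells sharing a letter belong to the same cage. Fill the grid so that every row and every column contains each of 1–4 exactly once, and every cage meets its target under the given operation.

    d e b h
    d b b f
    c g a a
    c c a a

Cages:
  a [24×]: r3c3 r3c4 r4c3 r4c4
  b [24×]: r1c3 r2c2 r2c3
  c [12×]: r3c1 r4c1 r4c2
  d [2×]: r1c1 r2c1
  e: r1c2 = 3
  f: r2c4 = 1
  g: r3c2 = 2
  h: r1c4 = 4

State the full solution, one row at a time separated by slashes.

Cage e is given, leaving r1c2 = 3.
Cage h is a single given cell, so r1c4 = 4.
F is a freebie, which forces r2c4 = 1.
Cage g is given; hence r3c2 = 2.
Row 3 already has 2, leaving r3c4 = 3.
3 is placed in column 4, which forces r4c4 = 2.
Cage d's pair has product 2, which forces r1c1 = 1.
Row 1 already has 4, leaving r1c3 = 2.
Row 2 now contains 1, leaving r2c1 = 2.
Column 2 already has 2, which forces r2c2 = 4.
Cage b has product 24, which forces r2c3 = 3.
1 is placed in column 1; hence r3c1 = 4.
Row 3 already has 4, leaving r3c3 = 1.
Cage c has product 12, so r4c1 = 3.
4 is placed in column 2, so r4c2 = 1.
Column 3 already has 1; hence r4c3 = 4.

1 3 2 4 / 2 4 3 1 / 4 2 1 3 / 3 1 4 2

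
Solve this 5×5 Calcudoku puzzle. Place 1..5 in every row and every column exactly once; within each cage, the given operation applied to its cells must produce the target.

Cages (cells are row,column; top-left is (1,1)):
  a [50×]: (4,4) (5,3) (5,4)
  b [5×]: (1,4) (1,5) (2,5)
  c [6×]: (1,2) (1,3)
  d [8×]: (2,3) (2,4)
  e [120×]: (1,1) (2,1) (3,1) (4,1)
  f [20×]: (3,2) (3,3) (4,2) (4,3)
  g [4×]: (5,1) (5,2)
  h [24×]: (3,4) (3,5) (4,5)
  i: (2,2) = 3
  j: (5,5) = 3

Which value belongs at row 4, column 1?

3

Cage b needs product 5, which forces (1,4) = 1.
Cage b needs product 5; hence (1,5) = 5.
Cage i is a single given cell, which forces (2,2) = 3.
The 3 cells of cage b must have product 5; hence (2,5) = 1.
Cage a has product 50, so (4,4) = 5.
Cage a has product 50, which forces (5,3) = 5.
The 3 cells of cage a must have product 50, leaving (5,4) = 2.
Cage j is a single given cell, which forces (5,5) = 3.
3 is placed in column 2, which forces (1,2) = 2.
Cage c needs two cells with product 6, so (1,3) = 3.
Cage d's pair has product 8; hence (2,3) = 2.
2 is placed in column 4, so (2,4) = 4.
Cage f has product 20, which forces (3,2) = 5.
Column 3 now contains 2, leaving (3,3) = 1.
Cage h needs product 24; hence (3,4) = 3.
2 is placed in column 2, so (4,2) = 1.
Column 3 now contains 1, so (4,3) = 4.
Row 4 already has 4, so (4,5) = 2.
1 is placed in column 2, so (5,2) = 4.
3 is placed in row 1, so (1,1) = 4.
Row 2 already has 4, leaving (2,1) = 5.
Cage e needs product 120, so (3,1) = 2.
Column 5 now contains 2; hence (3,5) = 4.
2 is placed in row 4, which forces (4,1) = 3.
Row 5 now contains 4, which forces (5,1) = 1.
Completed grid: 4 2 3 1 5 / 5 3 2 4 1 / 2 5 1 3 4 / 3 1 4 5 2 / 1 4 5 2 3.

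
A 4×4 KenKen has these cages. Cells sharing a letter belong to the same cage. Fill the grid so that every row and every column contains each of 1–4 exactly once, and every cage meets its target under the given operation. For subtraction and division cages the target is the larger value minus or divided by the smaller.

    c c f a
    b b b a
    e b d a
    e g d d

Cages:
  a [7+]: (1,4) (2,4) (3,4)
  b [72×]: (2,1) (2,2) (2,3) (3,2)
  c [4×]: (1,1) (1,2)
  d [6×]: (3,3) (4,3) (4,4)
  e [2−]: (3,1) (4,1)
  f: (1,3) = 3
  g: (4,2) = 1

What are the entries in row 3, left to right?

2 3 1 4

F is a freebie, so (1,3) = 3.
Cage b needs product 72, so (3,2) = 3.
Cage g is a single given cell; hence (4,2) = 1.
Row 4 now contains 1, which forces (4,3) = 2.
2 is placed in row 4; hence (4,4) = 3.
Cage c needs two cells with product 4, which forces (1,1) = 1.
1 is placed in column 2, which forces (1,2) = 4.
Row 1 already has 4, so (1,4) = 2.
Cage b needs product 72, leaving (2,1) = 3.
The 4 cells of cage b must have product 72, which forces (2,2) = 2.
2 is placed in column 3, which forces (2,3) = 4.
4 is placed in row 2, which forces (2,4) = 1.
Cage e's pair has difference 2; hence (3,1) = 2.
2 is placed in column 3; hence (3,3) = 1.
Column 4 now contains 1, which forces (3,4) = 4.
Row 4 already has 3, so (4,1) = 4.
Filled in: 1 4 3 2 / 3 2 4 1 / 2 3 1 4 / 4 1 2 3.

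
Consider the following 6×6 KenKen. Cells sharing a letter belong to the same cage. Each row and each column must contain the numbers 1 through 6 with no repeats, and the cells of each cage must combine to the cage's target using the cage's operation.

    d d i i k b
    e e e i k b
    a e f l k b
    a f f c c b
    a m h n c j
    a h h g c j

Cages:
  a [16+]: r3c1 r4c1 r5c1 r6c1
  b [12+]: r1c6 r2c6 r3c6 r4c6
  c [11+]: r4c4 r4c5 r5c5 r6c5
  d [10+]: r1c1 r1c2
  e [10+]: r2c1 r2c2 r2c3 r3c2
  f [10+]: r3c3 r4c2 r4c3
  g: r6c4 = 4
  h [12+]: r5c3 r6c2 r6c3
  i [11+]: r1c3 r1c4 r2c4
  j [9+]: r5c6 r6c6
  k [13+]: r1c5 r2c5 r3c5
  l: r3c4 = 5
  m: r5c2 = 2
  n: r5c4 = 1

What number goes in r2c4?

Cage l is given, leaving r3c4 = 5.
Cage m is a single given cell, leaving r5c2 = 2.
Cage n is given, which forces r5c4 = 1.
Cage g is given, which forces r6c4 = 4.
In row 1, 1 can only go at r1c6, so r1c6 = 1.
Row 1 needs a 5, and only r1c5 is open for it.
Cage i has sum 11; hence r2c4 = 6.
Row 2 already has 6, which forces r2c5 = 2.
Column 5 now contains 2, so r3c5 = 6.
Cage e has sum 10, so r3c2 = 1.
Cage c needs sum 11, which forces r4c4 = 3.
The 3 cells of cage i must have sum 11, which forces r1c3 = 3.
Column 4 already has 3, which forces r1c4 = 2.
3 is placed in column 3, leaving r3c3 = 4.
4 is placed in row 3, leaving r3c6 = 2.
Row 3 now contains 2, leaving r3c1 = 3.
Cage e needs sum 10, which forces r2c2 = 3.
Row 2 needs a 4, and only r2c6 is open for it.
Column 6 already has 4, leaving r4c6 = 5.
Row 4 already has 5, leaving r4c2 = 4.
Cage f has sum 10; hence r4c3 = 2.
Row 4 already has 4, which forces r4c5 = 1.
Column 3 already has 2, which forces r6c3 = 1.
1 is placed in column 5; hence r6c5 = 3.
Row 6 now contains 3, which forces r6c6 = 6.
Cage d's pair has sum 10; hence r1c1 = 4.
4 is placed in column 2, leaving r1c2 = 6.
Cage e has sum 10, so r2c1 = 1.
Column 3 now contains 1, leaving r2c3 = 5.
Row 4 already has 2; hence r4c1 = 6.
The 4 cells of cage a must have sum 16, so r5c1 = 5.
Cage h needs sum 12; hence r5c3 = 6.
Column 5 now contains 3, which forces r5c5 = 4.
Column 6 now contains 6; hence r5c6 = 3.
The 4 cells of cage a must have sum 16, which forces r6c1 = 2.
6 is placed in row 6, leaving r6c2 = 5.
Completed grid: 4 6 3 2 5 1 / 1 3 5 6 2 4 / 3 1 4 5 6 2 / 6 4 2 3 1 5 / 5 2 6 1 4 3 / 2 5 1 4 3 6.

6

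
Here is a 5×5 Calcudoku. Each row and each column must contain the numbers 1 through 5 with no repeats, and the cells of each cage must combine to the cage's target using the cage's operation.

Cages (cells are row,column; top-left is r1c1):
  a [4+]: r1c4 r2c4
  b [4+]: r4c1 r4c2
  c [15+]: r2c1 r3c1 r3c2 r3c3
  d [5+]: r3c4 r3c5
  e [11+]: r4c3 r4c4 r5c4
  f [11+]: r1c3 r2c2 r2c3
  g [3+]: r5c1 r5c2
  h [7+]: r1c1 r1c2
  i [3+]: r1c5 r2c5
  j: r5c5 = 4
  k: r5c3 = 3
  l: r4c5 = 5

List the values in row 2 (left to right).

5 2 4 3 1

Cage l is a single given cell, so r4c5 = 5.
Cage k is a single given cell, so r5c3 = 3.
Cage j is given, leaving r5c5 = 4.
Cage e has sum 11; hence r5c4 = 5.
In column 5, 3 can only go at r3c5, so r3c5 = 3.
Cage d needs two cells with sum 5, leaving r3c4 = 2.
Column 4 now contains 2, leaving r4c4 = 4.
Cage c has sum 15, which forces r2c1 = 5.
Row 4 now contains 4, so r4c3 = 2.
Cage f has sum 11, so r1c3 = 5.
Cage f has sum 11, so r2c2 = 2.
Cage f needs sum 11, which forces r2c3 = 4.
Row 2 now contains 2; hence r2c5 = 1.
Column 3 already has 4, so r3c3 = 1.
Column 2 already has 2; hence r5c2 = 1.
The two cells of cage a must have sum 4, which forces r1c4 = 1.
1 is placed in column 5; hence r1c5 = 2.
1 is placed in row 2, so r2c4 = 3.
1 is placed in row 3; hence r3c1 = 4.
Cage c needs sum 15, which forces r3c2 = 5.
The two cells of cage b must have sum 4, which forces r4c1 = 1.
Column 2 already has 1; hence r4c2 = 3.
Row 5 already has 1, leaving r5c1 = 2.
4 is placed in column 1, leaving r1c1 = 3.
Column 2 now contains 3, leaving r1c2 = 4.
Filled in: 3 4 5 1 2 / 5 2 4 3 1 / 4 5 1 2 3 / 1 3 2 4 5 / 2 1 3 5 4.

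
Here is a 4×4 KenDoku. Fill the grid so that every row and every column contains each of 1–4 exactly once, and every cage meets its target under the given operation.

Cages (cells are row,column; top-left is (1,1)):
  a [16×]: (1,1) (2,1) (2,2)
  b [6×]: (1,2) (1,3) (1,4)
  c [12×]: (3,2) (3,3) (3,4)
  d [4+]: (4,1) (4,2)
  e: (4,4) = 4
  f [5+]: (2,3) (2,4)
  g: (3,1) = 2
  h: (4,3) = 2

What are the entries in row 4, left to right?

3 1 2 4

Cage g is given; hence (3,1) = 2.
H is a freebie, which forces (4,3) = 2.
Cage e is given, so (4,4) = 4.
2 is placed in column 1, so (1,1) = 4.
Cage a has product 16, leaving (2,1) = 1.
The 3 cells of cage a must have product 16; hence (2,2) = 4.
4 is placed in row 2, so (2,3) = 3.
Row 2 now contains 1, so (2,4) = 2.
Column 1 now contains 1, which forces (4,1) = 3.
3 is placed in row 4, so (4,2) = 1.
Cage b needs product 6, so (1,2) = 2.
Column 3 already has 3, which forces (1,3) = 1.
The 3 cells of cage b must have product 6, leaving (1,4) = 3.
Column 2 now contains 1, which forces (3,2) = 3.
Cage c needs product 12, so (3,3) = 4.
Cage c needs product 12; hence (3,4) = 1.
Completed grid: 4 2 1 3 / 1 4 3 2 / 2 3 4 1 / 3 1 2 4.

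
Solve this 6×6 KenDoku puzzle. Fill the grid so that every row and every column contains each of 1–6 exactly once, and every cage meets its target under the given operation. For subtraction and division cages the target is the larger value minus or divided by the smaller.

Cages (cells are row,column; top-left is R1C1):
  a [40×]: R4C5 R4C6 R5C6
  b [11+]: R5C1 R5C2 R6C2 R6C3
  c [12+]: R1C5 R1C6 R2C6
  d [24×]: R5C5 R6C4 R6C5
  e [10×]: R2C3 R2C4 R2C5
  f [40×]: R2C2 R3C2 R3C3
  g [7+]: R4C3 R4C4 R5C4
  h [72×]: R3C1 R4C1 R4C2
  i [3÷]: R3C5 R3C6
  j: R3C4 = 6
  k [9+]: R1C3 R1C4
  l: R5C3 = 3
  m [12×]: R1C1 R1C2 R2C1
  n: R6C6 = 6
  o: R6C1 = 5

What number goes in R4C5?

5

Cage j is a single given cell, leaving R3C4 = 6.
L is a freebie; hence R5C3 = 3.
Cage o is given; hence R6C1 = 5.
N is a freebie, so R6C6 = 6.
In row 2, 6 can only go at R2C1, so R2C1 = 6.
Cage h needs product 72, which forces R4C2 = 6.
Row 2 needs a 3, and only R2C6 is open for it.
The two cells of cage i must have quotient 3, which forces R3C5 = 3.
3 is placed in column 6, which forces R3C6 = 1.
Row 3 already has 3, which forces R3C1 = 4.
Cage h has product 72, which forces R4C1 = 3.
The 3 cells of cage f must have product 40, which forces R2C2 = 4.
4 is placed in column 2, so R5C2 = 5.
5 is placed in column 2; hence R3C2 = 2.
The 3 cells of cage f must have product 40; hence R3C3 = 5.
Cage m needs product 12, which forces R1C1 = 2.
Column 2 already has 2, which forces R1C2 = 1.
2 is placed in column 1, which forces R5C1 = 1.
Column 2 already has 1, which forces R6C2 = 3.
Cage d has product 24, which forces R5C5 = 6.
Cage b has sum 11, so R6C3 = 2.
2 is placed in column 3; hence R2C3 = 1.
Column 3 already has 1; hence R4C3 = 4.
Column 3 now contains 4; hence R1C3 = 6.
Cage k's pair has sum 9; hence R1C4 = 3.
The 3 cells of cage g must have sum 7; hence R4C4 = 1.
The 3 cells of cage g must have sum 7, which forces R5C4 = 2.
Cage a needs product 40, which forces R5C6 = 4.
Column 4 already has 1; hence R6C4 = 4.
Row 6 now contains 4, leaving R6C5 = 1.
Cage c needs sum 12, leaving R1C5 = 4.
4 is placed in column 6, so R1C6 = 5.
2 is placed in column 4; hence R2C4 = 5.
Cage e has product 10, leaving R2C5 = 2.
Column 5 already has 2, leaving R4C5 = 5.
5 is placed in column 6, which forces R4C6 = 2.
Filled in: 2 1 6 3 4 5 / 6 4 1 5 2 3 / 4 2 5 6 3 1 / 3 6 4 1 5 2 / 1 5 3 2 6 4 / 5 3 2 4 1 6.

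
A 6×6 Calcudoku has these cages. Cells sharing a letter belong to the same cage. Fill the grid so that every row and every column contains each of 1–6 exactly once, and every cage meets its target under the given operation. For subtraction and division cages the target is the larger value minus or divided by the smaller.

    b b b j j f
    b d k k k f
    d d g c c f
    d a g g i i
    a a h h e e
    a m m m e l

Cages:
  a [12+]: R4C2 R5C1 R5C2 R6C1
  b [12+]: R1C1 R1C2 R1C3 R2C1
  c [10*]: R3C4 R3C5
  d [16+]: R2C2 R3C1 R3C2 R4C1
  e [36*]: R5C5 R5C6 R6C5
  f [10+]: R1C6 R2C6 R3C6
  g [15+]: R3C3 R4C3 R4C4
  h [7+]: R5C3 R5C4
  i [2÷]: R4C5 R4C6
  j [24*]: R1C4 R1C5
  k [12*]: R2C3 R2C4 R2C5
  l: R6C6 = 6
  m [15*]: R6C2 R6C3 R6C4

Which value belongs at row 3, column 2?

1

Cage l is given, which forces R6C6 = 6.
In row 6, 4 can only go at R6C1, so R6C1 = 4.
The only place for 2 in row 6 is R6C5.
The two cells of cage c must have product 10, which forces R3C4 = 2.
Column 5 already has 2, which forces R3C5 = 5.
Cage e has product 36, so R5C5 = 6.
Cage e needs product 36, so R5C6 = 3.
Cage j needs two cells with product 24, so R1C4 = 6.
Column 5 already has 6, leaving R1C5 = 4.
Column 5 now contains 4, so R4C5 = 1.
Column 6 now contains 3, leaving R4C6 = 2.
Cage h needs two cells with sum 7; hence R5C3 = 2.
Cage h's pair has sum 7, so R5C4 = 5.
Column 5 already has 1, so R2C5 = 3.
The 3 cells of cage g must have sum 15, which forces R3C3 = 6.
The 4 cells of cage a must have sum 12, leaving R4C2 = 3.
The 3 cells of cage g must have sum 15; hence R4C3 = 5.
Column 4 now contains 5, leaving R4C4 = 4.
Row 5 now contains 5, which forces R5C1 = 1.
The 4 cells of cage a must have sum 12, leaving R5C2 = 4.
The 4 cells of cage d must have sum 16; hence R2C2 = 6.
The 3 cells of cage k must have product 12, which forces R2C3 = 4.
Column 4 already has 4; hence R2C4 = 1.
Row 2 already has 1, which forces R2C6 = 5.
Column 1 now contains 1, so R3C1 = 3.
4 is placed in column 2; hence R3C2 = 1.
Row 3 now contains 1, so R3C6 = 4.
Row 4 now contains 5, so R4C1 = 6.
Cage m needs product 15; hence R6C2 = 5.
Column 4 now contains 1, which forces R6C4 = 3.
Cage b has sum 12, so R1C1 = 5.
Column 2 now contains 1; hence R1C2 = 2.
Cage b needs sum 12, so R1C3 = 3.
Column 6 already has 5, leaving R1C6 = 1.
6 is placed in row 2, leaving R2C1 = 2.
Row 6 now contains 3, leaving R6C3 = 1.
Completed grid: 5 2 3 6 4 1 / 2 6 4 1 3 5 / 3 1 6 2 5 4 / 6 3 5 4 1 2 / 1 4 2 5 6 3 / 4 5 1 3 2 6.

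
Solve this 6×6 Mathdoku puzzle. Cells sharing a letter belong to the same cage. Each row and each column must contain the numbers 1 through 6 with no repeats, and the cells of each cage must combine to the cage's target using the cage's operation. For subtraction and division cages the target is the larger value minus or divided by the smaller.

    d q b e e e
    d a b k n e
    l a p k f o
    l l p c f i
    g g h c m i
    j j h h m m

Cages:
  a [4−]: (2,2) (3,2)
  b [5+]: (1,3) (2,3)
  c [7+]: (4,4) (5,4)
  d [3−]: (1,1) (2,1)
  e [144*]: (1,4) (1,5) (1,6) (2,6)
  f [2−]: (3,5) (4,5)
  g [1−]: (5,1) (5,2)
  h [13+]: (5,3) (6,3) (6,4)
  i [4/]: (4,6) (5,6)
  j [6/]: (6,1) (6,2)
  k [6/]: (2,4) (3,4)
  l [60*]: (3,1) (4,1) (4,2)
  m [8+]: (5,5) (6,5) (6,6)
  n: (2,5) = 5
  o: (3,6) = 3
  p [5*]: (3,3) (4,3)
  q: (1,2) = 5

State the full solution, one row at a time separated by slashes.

1 5 2 4 3 6 / 4 6 3 1 5 2 / 5 2 1 6 4 3 / 3 4 5 2 6 1 / 2 3 6 5 1 4 / 6 1 4 3 2 5

Cage q is a single given cell; hence (1,2) = 5.
Cage n is a single given cell, so (2,5) = 5.
Cage o is given, leaving (3,6) = 3.
Column 6 needs a 5, and only (6,6) is open for it.
Cage h needs sum 13; hence (5,3) = 6.
Cage m has sum 8; hence (5,5) = 1.
Row 5 now contains 1; hence (5,6) = 4.
{1, 6} are confined to (6,1) and (6,2) in row 6, leaving (6,5) = 2.
Column 6 already has 4; hence (4,6) = 1.
Cage p needs two cells with product 5, which forces (3,3) = 1.
1 is placed in row 3, so (3,4) = 6.
6 is placed in row 3, which forces (3,5) = 4.
1 is placed in row 4; hence (4,3) = 5.
Column 5 now contains 4, which forces (4,5) = 6.
Cage e needs product 144, which forces (1,4) = 4.
Column 5 now contains 4, so (1,5) = 3.
Cage a's pair has difference 4; hence (2,2) = 6.
Column 4 already has 6, so (2,4) = 1.
Row 2 already has 6, so (2,6) = 2.
Cage l needs product 60, so (3,1) = 5.
6 is placed in row 3, which forces (3,2) = 2.
Column 4 already has 4, so (4,4) = 2.
Column 2 already has 2, leaving (5,2) = 3.
Row 5 already has 3, leaving (5,4) = 5.
Column 2 already has 6; hence (6,2) = 1.
Column 4 already has 4, leaving (6,4) = 3.
Row 1 now contains 3, so (1,3) = 2.
Column 6 already has 2; hence (1,6) = 6.
Row 2 now contains 2, leaving (2,3) = 3.
Cage l has product 60, leaving (4,1) = 3.
Column 2 already has 3, so (4,2) = 4.
Row 5 already has 3, which forces (5,1) = 2.
Row 6 already has 1, leaving (6,1) = 6.
Row 6 already has 3, so (6,3) = 4.
Row 1 already has 6, which forces (1,1) = 1.
Row 2 now contains 3, leaving (2,1) = 4.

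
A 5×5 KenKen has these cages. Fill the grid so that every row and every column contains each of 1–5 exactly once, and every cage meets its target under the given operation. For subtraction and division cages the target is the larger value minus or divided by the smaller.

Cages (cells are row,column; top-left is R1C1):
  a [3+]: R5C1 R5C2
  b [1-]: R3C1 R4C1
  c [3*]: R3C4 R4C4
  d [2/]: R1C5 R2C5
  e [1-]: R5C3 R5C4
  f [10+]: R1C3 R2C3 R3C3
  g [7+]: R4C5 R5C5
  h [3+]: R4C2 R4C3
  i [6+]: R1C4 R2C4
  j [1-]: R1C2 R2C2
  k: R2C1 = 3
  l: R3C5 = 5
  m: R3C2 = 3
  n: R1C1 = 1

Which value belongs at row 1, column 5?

N is a freebie, leaving R1C1 = 1.
K is a freebie, leaving R2C1 = 3.
Cage m is a single given cell, so R3C2 = 3.
3 is placed in row 3, leaving R3C4 = 1.
L is a freebie, so R3C5 = 5.
1 is placed in column 4, so R4C4 = 3.
Column 1 already has 1; hence R5C1 = 2.
Row 5 already has 2, leaving R5C2 = 1.
Column 1 already has 2, so R3C1 = 4.
Row 3 already has 4, leaving R3C3 = 2.
Cage b needs two cells with difference 1, which forces R4C1 = 5.
Column 2 now contains 1; hence R4C2 = 2.
Cage h's pair has sum 3, leaving R4C3 = 1.
Cage g needs two cells with sum 7, which forces R4C5 = 4.
The two cells of cage g must have sum 7, so R5C5 = 3.
Cage f has sum 10, so R1C3 = 3.
4 is placed in column 5, so R1C5 = 2.
Column 3 now contains 1; hence R2C3 = 5.
Cage d's pair has quotient 2, which forces R2C5 = 1.
Column 3 now contains 5; hence R5C3 = 4.
Row 5 now contains 4; hence R5C4 = 5.
The two cells of cage j must have difference 1, so R1C2 = 5.
Row 1 already has 2, which forces R1C4 = 4.
Row 2 already has 5, leaving R2C2 = 4.
Cage i needs two cells with sum 6; hence R2C4 = 2.
Completed grid: 1 5 3 4 2 / 3 4 5 2 1 / 4 3 2 1 5 / 5 2 1 3 4 / 2 1 4 5 3.

2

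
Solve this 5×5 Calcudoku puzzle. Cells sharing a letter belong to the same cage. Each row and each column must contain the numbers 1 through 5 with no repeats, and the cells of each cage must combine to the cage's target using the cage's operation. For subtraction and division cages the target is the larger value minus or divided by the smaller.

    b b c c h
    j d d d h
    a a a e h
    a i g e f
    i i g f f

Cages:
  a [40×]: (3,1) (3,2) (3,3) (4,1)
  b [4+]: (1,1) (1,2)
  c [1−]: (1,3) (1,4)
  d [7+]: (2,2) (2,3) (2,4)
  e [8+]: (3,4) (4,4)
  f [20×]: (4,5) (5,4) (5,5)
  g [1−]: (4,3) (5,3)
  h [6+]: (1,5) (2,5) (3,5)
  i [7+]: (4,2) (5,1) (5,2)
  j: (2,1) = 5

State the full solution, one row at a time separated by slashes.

3 1 5 4 2 / 5 4 1 2 3 / 4 5 2 3 1 / 1 2 3 5 4 / 2 3 4 1 5

Cage j is given, which forces (2,1) = 5.
In row 2, 3 can only go at (2,5), so (2,5) = 3.
Row 3 needs a 3, and only (3,4) is open for it.
3 is placed in column 4, so (4,4) = 5.
The 3 cells of cage f must have product 20; hence (5,5) = 5.
Row 1 needs a 4, and only (1,4) is open for it.
The only place for 2 in row 1 is (1,5).
2 is placed in column 5; hence (3,5) = 1.
2 is placed in column 5, so (4,5) = 4.
Cage f has product 20; hence (5,4) = 1.
Column 4 now contains 1, which forces (2,4) = 2.
Cage a needs product 40, leaving (4,1) = 1.
1 is placed in row 4, which forces (4,2) = 2.
Row 4 now contains 2, so (4,3) = 3.
Column 1 now contains 1; hence (1,1) = 3.
Cage b's pair has sum 4, so (1,2) = 1.
3 is placed in column 3, so (1,3) = 5.
Column 2 now contains 1, leaving (2,2) = 4.
Row 2 now contains 4, which forces (2,3) = 1.
Column 2 now contains 4, which forces (3,2) = 5.
Cage i needs sum 7, so (5,1) = 2.
Cage i has sum 7, which forces (5,2) = 3.
Row 5 already has 2, leaving (5,3) = 4.
Column 1 already has 2; hence (3,1) = 4.
4 is placed in column 3, so (3,3) = 2.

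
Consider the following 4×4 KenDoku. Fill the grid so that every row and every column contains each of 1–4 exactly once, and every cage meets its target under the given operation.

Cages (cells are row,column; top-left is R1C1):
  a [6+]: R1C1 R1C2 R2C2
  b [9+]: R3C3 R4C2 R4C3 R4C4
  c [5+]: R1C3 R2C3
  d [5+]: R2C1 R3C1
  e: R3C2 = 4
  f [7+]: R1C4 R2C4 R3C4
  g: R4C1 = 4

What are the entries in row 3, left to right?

Cage e is a single given cell, leaving R3C2 = 4.
Cage g is a single given cell, which forces R4C1 = 4.
Cage b needs sum 9; hence R3C3 = 3.
Cage d needs two cells with sum 5, so R2C1 = 3.
Row 3 now contains 3; hence R3C1 = 2.
Row 3 already has 2; hence R3C4 = 1.
2 is placed in column 1, leaving R1C1 = 1.
The 3 cells of cage a must have sum 6; hence R1C2 = 3.
Row 1 already has 1, so R1C3 = 4.
4 is placed in row 1, leaving R1C4 = 2.
The 3 cells of cage a must have sum 6; hence R2C2 = 2.
4 is placed in column 3, which forces R2C3 = 1.
2 is placed in column 4, which forces R2C4 = 4.
Column 2 now contains 2; hence R4C2 = 1.
1 is placed in column 3, leaving R4C3 = 2.
2 is placed in column 4, leaving R4C4 = 3.
Completed grid: 1 3 4 2 / 3 2 1 4 / 2 4 3 1 / 4 1 2 3.

2 4 3 1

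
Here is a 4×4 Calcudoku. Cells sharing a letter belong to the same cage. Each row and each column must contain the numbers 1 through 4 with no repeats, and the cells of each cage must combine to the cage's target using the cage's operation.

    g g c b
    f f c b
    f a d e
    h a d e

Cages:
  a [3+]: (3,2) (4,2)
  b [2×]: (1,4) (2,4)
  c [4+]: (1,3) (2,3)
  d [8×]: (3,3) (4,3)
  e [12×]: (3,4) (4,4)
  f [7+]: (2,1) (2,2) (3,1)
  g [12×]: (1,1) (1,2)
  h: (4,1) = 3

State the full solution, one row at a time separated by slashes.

4 3 1 2 / 2 4 3 1 / 1 2 4 3 / 3 1 2 4

Cage h is given, which forces (4,1) = 3.
Row 4 now contains 3; hence (4,4) = 4.
Column 1 already has 3; hence (1,1) = 4.
Cage g needs two cells with product 12; hence (1,2) = 3.
Row 1 already has 3, so (1,3) = 1.
1 is placed in row 1, which forces (1,4) = 2.
1 is placed in column 3, which forces (2,3) = 3.
2 is placed in column 4, so (2,4) = 1.
Cage d's pair has product 8, which forces (3,3) = 4.
Column 4 now contains 4, so (3,4) = 3.
Row 4 already has 4; hence (4,3) = 2.
Row 2 now contains 1, which forces (2,1) = 2.
Cage f has sum 7, which forces (2,2) = 4.
Cage f needs sum 7, leaving (3,1) = 1.
Cage a's pair has sum 3, leaving (3,2) = 2.
Row 4 already has 2, which forces (4,2) = 1.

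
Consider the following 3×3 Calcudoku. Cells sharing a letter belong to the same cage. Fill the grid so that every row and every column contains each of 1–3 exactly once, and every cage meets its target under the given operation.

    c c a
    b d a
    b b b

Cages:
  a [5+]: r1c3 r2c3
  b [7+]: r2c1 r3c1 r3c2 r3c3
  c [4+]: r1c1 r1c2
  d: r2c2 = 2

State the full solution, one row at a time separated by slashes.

3 1 2 / 1 2 3 / 2 3 1

Cage b needs sum 7, which forces r2c1 = 1.
Cage d is given; hence r2c2 = 2.
2 is placed in row 2, which forces r2c3 = 3.
Column 1 now contains 1, which forces r1c1 = 3.
Cage c needs two cells with sum 4, leaving r1c2 = 1.
Column 3 now contains 3, which forces r1c3 = 2.
3 is placed in column 1; hence r3c1 = 2.
1 is placed in column 2, so r3c2 = 3.
2 is placed in column 3, which forces r3c3 = 1.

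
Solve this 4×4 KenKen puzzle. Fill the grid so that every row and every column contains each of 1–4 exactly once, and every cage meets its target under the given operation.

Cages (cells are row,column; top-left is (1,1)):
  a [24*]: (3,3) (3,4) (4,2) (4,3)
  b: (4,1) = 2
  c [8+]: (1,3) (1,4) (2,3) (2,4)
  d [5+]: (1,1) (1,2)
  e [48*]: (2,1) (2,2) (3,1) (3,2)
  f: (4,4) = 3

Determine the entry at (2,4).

Cage b is given, leaving (4,1) = 2.
Cage f is given, which forces (4,4) = 3.
The 4 cells of cage a must have product 24, which forces (3,3) = 3.
The 4 cells of cage a must have product 24, so (3,4) = 2.
In row 1, 3 can only go at (1,1), so (1,1) = 3.
The two cells of cage d must have sum 5; hence (1,2) = 2.
2 is placed in row 1, so (1,3) = 1.
Row 1 already has 1, which forces (1,4) = 4.
3 is placed in column 1, which forces (2,1) = 4.
Cage e has product 48, leaving (2,2) = 3.
1 is placed in column 3; hence (2,3) = 2.
Column 4 already has 4, which forces (2,4) = 1.
Cage e has product 48; hence (3,1) = 1.
Cage e needs product 48, leaving (3,2) = 4.
Column 2 already has 4, leaving (4,2) = 1.
1 is placed in column 3, so (4,3) = 4.
Filled in: 3 2 1 4 / 4 3 2 1 / 1 4 3 2 / 2 1 4 3.

1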